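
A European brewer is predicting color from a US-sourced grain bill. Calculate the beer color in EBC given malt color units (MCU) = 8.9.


SRM = 1.4922·MCU^0.6859;  EBC = SRM·1.97
SRM = 1.4922·8.9^0.6859 = 6.6836
EBC = 6.6836·1.97

13.1668 EBC


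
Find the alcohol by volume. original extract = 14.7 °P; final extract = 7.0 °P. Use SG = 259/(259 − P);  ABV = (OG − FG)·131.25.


OG = 259/(259 − 14.7) = 1.0602
FG = 259/(259 − 7.0) = 1.0278
ABV = (1.0602 − 1.0278)·131.25

4.2517 % ABV


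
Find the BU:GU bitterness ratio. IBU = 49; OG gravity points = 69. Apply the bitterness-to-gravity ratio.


BU:GU = IBU / OG_points
BU:GU = 49 / 69

0.7101


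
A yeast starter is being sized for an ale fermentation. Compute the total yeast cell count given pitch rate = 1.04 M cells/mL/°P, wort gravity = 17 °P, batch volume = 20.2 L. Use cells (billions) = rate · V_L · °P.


cells = 1.04 · 20.2 · 17

357.1360 billion cells


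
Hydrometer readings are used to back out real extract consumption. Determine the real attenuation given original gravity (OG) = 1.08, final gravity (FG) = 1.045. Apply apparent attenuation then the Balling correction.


AA = (OG−FG)/(OG−1)·100;  RA = AA·0.8192
AA = (1.08 − 1.045)/(1.08 − 1)·100 = 43.7500
RA = 43.7500·0.8192

35.8400 %


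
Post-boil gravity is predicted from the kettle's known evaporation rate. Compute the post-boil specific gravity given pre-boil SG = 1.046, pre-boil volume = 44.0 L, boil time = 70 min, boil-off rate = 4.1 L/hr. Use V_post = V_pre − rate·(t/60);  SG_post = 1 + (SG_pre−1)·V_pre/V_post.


V_post = 44.0 − 4.1·(70/60) = 39.2167
SG_post = 1 + (1.046 − 1)·44.0/39.2167

1.0516


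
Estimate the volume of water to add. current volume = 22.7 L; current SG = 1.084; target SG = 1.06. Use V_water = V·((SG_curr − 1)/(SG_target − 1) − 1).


V_water = 22.7·((1.084 − 1)/(1.06 − 1) − 1)

9.0800 L


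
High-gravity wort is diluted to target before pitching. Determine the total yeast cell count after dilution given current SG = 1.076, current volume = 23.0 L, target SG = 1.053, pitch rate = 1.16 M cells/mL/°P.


V_w = V·((SG_c−1)/(SG_t−1)−1);  °P = 259 − 259/SG_t;  cells = rate·(V+V_w)·°P
V_w = 23.0·((1.076−1)/(1.053−1)−1) = 9.9811
V_final = 23.0 + 9.9811 = 32.9811
°P = 259 − 259/1.053 = 13.0361
cells = 1.16·32.9811·13.0361

498.7361 billion cells


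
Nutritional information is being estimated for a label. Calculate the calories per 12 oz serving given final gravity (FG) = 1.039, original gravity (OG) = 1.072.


ABW = (OG−FG)·131.25·0.79/FG;  °P = 259 − 259/SG (for OG→OE and FG→AE);  RE = 0.1808·OE + 0.8192·AE;  Cal = (6.9·ABW + 4·(RE−0.1))·FG·3.55
ABW = (1.072 − 1.039)·131.25·0.79/1.039 = 3.2933
OE = 259 − 259/1.072 = 17.3955 °P
AE = 259 − 259/1.039 = 9.7218 °P
RE = 0.1808·17.3955 + 0.8192·9.7218 = 11.1092 °P
Cal = (6.9·3.2933 + 4·(11.1092−0.1))·1.039·3.55

246.2425 kcal


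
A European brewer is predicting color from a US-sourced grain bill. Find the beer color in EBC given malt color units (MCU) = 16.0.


SRM = 1.4922·MCU^0.6859;  EBC = SRM·1.97
SRM = 1.4922·16.0^0.6859 = 9.9939
EBC = 9.9939·1.97

19.6879 EBC


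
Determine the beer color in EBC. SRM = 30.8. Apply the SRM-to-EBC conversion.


EBC = SRM · 1.97
EBC = 30.8 · 1.97

60.6760 EBC


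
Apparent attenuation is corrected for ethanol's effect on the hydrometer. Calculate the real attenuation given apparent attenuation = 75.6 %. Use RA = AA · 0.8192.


RA = 75.6 · 0.8192

61.9315 %


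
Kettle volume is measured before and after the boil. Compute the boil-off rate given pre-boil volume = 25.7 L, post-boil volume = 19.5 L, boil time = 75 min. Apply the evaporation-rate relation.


rate = (V_pre − V_post) / (t_min/60)
rate = (25.7 − 19.5) / (75/60)

4.9600 L/hr


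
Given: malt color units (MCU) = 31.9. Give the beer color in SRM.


SRM = 1.4922 · MCU^0.6859
SRM = 1.4922 · 31.9^0.6859

16.0427 SRM


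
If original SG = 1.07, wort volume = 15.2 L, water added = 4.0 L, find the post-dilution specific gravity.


SG_new = 1 + (SG_old − 1)·V_old/(V_old + V_water)
pts = (1.07 − 1)·1000·15.2/(15.2 + 4.0) = 55.4167
SG_new = 1 + 55.4167/1000

1.0554


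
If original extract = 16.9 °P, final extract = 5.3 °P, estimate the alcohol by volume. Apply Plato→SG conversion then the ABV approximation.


SG = 259/(259 − P);  ABV = (OG − FG)·131.25
OG = 259/(259 − 16.9) = 1.0698
FG = 259/(259 − 5.3) = 1.0209
ABV = (1.0698 − 1.0209)·131.25

6.4201 % ABV


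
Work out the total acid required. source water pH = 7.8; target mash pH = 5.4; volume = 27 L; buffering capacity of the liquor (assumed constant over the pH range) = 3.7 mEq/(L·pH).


acid = buffering capacity · (pH_source − pH_target) · V
acid = 3.7 · (7.8 − 5.4) · 27

239.7600 mEq


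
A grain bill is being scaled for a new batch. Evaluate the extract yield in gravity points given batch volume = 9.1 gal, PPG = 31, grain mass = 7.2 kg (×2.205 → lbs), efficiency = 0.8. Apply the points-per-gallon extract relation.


points = lbs × PPG × eff / vol
lbs = 7.2 × 2.205 = 15.8760
points = 15.8760 × 31 × 0.8 / 9.1

43.2665 points


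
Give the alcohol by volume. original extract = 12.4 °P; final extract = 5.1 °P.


SG = 259/(259 − P);  ABV = (OG − FG)·131.25
OG = 259/(259 − 12.4) = 1.0503
FG = 259/(259 − 5.1) = 1.0201
ABV = (1.0503 − 1.0201)·131.25

3.9634 % ABV


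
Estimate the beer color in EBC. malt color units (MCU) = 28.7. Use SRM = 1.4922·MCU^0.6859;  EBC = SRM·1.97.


SRM = 1.4922·28.7^0.6859 = 14.9207
EBC = 14.9207·1.97

29.3937 EBC


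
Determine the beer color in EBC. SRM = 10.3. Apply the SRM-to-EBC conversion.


EBC = SRM · 1.97
EBC = 10.3 · 1.97

20.2910 EBC


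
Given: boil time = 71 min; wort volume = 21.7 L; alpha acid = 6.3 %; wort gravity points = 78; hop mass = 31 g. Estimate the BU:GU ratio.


U = 1.65·0.000125^(GP/1000)·(1−e^(−0.04t))/4.15;  IBU = (α/100)·m·U·1000/V;  BU:GU = IBU/GP
U = 1.65·0.000125^(78/1000)·(1−e^(−0.04·71))/4.15 = 0.1857
IBU = (6.3/100)·31·0.1857·1000/21.7 = 16.7144
BU:GU = 16.7144/78

0.2143


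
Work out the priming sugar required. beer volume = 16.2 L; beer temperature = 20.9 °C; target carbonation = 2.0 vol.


residual = 14.695·(0.01821 + 0.09011·e^(−0.04·T));  sugar = (target − residual)·4.0·V
residual = 14.695·(0.01821 + 0.09011·e^(−0.04·20.9)) = 0.8415
sugar = (2.0 − 0.8415)·4.0·16.2

75.0680 g


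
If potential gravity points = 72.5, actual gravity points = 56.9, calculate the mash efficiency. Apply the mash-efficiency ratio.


efficiency = actual / potential × 100
efficiency = 56.9 / 72.5 × 100

78.4828 %


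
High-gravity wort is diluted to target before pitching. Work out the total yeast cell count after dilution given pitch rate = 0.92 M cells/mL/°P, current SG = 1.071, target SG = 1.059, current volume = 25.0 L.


V_w = V·((SG_c−1)/(SG_t−1)−1);  °P = 259 − 259/SG_t;  cells = rate·(V+V_w)·°P
V_w = 25.0·((1.071−1)/(1.059−1)−1) = 5.0847
V_final = 25.0 + 5.0847 = 30.0847
°P = 259 − 259/1.059 = 14.4297
cells = 0.92·30.0847·14.4297

399.3834 billion cells


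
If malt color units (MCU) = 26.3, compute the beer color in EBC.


SRM = 1.4922·MCU^0.6859;  EBC = SRM·1.97
SRM = 1.4922·26.3^0.6859 = 14.0532
EBC = 14.0532·1.97

27.6848 EBC


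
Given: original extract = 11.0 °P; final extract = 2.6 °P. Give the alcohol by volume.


SG = 259/(259 − P);  ABV = (OG − FG)·131.25
OG = 259/(259 − 11.0) = 1.0444
FG = 259/(259 − 2.6) = 1.0101
ABV = (1.0444 − 1.0101)·131.25

4.4906 % ABV


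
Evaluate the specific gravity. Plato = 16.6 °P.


SG = 259/(259 − P)
SG = 259/(259 − 16.6)

1.0685


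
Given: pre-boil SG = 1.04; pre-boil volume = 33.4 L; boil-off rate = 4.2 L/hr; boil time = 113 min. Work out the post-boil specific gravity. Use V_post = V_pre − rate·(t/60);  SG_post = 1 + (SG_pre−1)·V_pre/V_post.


V_post = 33.4 − 4.2·(113/60) = 25.4900
SG_post = 1 + (1.04 − 1)·33.4/25.4900

1.0524


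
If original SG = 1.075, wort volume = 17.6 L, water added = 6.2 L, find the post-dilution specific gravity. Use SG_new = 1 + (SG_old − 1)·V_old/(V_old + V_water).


pts = (1.075 − 1)·1000·17.6/(17.6 + 6.2) = 55.4622
SG_new = 1 + 55.4622/1000

1.0555


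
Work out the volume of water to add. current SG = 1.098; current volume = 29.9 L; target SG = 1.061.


V_water = V·((SG_curr − 1)/(SG_target − 1) − 1)
V_water = 29.9·((1.098 − 1)/(1.061 − 1) − 1)

18.1361 L


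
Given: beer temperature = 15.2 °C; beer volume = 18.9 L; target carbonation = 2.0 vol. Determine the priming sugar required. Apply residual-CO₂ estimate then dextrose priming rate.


residual = 14.695·(0.01821 + 0.09011·e^(−0.04·T));  sugar = (target − residual)·4.0·V
residual = 14.695·(0.01821 + 0.09011·e^(−0.04·15.2)) = 0.9885
sugar = (2.0 − 0.9885)·4.0·18.9

76.4676 g


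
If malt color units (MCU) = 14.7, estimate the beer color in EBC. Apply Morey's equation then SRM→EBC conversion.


SRM = 1.4922·MCU^0.6859;  EBC = SRM·1.97
SRM = 1.4922·14.7^0.6859 = 9.4295
EBC = 9.4295·1.97

18.5762 EBC


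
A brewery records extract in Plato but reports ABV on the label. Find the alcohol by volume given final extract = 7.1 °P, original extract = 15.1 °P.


SG = 259/(259 − P);  ABV = (OG − FG)·131.25
OG = 259/(259 − 15.1) = 1.0619
FG = 259/(259 − 7.1) = 1.0282
ABV = (1.0619 − 1.0282)·131.25

4.4264 % ABV


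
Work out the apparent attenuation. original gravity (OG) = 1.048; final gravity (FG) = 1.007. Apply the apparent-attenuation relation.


AA = (OG − FG)/(OG − 1) · 100
AA = (1.048 − 1.007)/(1.048 − 1) · 100

85.4167 %


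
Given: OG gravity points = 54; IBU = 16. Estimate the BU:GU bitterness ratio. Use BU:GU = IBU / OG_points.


BU:GU = 16 / 54

0.2963


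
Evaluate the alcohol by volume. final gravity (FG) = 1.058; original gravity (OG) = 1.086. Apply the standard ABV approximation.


ABV = (OG − FG) · 131.25
ABV = (1.086 − 1.058) · 131.25

3.6750 % ABV


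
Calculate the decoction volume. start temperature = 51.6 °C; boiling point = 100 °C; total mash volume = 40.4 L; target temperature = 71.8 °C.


V_dec = V_total·(T_target − T_start)/(T_boil − T_start)
V_dec = 40.4·(71.8 − 51.6)/(100 − 51.6)

16.8612 L


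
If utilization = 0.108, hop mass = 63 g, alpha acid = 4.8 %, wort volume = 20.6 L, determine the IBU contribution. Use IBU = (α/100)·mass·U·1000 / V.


IBU = (4.8/100)·63·0.108·1000 / 20.6

15.8540 IBU


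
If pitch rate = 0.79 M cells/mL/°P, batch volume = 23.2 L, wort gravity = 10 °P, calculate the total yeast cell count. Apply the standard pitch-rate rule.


cells (billions) = rate · V_L · °P
cells = 0.79 · 23.2 · 10

183.2800 billion cells


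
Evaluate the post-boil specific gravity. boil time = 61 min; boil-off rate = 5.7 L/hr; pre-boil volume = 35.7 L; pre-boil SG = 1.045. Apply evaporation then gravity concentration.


V_post = V_pre − rate·(t/60);  SG_post = 1 + (SG_pre−1)·V_pre/V_post
V_post = 35.7 − 5.7·(61/60) = 29.9050
SG_post = 1 + (1.045 − 1)·35.7/29.9050

1.0537


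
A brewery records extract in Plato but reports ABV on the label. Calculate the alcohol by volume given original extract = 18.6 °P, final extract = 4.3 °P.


SG = 259/(259 − P);  ABV = (OG − FG)·131.25
OG = 259/(259 − 18.6) = 1.0774
FG = 259/(259 − 4.3) = 1.0169
ABV = (1.0774 − 1.0169)·131.25

7.9391 % ABV


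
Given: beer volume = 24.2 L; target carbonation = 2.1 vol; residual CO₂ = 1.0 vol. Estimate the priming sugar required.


sugar = (target − residual)·4.0·V
sugar = (2.1 − 1.0)·4.0·24.2

106.4800 g


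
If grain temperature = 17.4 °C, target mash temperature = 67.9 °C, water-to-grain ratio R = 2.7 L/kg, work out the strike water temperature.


T_strike = (0.41/R)·(T_mash − T_grain) + T_mash
T_strike = (0.41/2.7)·(67.9 − 17.4) + 67.9

75.5685 °C


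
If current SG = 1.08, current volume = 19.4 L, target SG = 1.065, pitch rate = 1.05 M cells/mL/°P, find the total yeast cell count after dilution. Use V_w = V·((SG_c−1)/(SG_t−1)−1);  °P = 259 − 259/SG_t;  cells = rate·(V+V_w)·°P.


V_w = 19.4·((1.08−1)/(1.065−1)−1) = 4.4769
V_final = 19.4 + 4.4769 = 23.8769
°P = 259 − 259/1.065 = 15.8075
cells = 1.05·23.8769·15.8075

396.3065 billion cells


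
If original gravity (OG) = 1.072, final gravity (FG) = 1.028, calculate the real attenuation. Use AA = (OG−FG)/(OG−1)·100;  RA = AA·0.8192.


AA = (1.072 − 1.028)/(1.072 − 1)·100 = 61.1111
RA = 61.1111·0.8192

50.0622 %


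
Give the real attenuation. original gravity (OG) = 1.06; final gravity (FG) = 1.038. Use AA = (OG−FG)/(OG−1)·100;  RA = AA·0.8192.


AA = (1.06 − 1.038)/(1.06 − 1)·100 = 36.6667
RA = 36.6667·0.8192

30.0373 %


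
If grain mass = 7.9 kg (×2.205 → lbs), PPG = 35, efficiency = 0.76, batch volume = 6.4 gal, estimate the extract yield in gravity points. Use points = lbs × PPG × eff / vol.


lbs = 7.9 × 2.205 = 17.4195
points = 17.4195 × 35 × 0.76 / 6.4

72.3998 points


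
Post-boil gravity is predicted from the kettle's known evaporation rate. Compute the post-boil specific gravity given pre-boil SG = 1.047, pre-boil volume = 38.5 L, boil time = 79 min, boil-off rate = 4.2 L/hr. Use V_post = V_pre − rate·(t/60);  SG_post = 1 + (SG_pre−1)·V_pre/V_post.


V_post = 38.5 − 4.2·(79/60) = 32.9700
SG_post = 1 + (1.047 − 1)·38.5/32.9700

1.0549


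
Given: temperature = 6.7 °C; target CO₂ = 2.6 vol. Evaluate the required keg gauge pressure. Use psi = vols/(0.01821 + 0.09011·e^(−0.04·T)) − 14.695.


psi = 2.6/(0.01821 + 0.09011·e^(−0.04·6.7)) − 14.695

15.1435 psi


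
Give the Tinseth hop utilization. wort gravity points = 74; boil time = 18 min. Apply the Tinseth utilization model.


U = 1.65·0.000125^(GP/1000) · (1 − e^(−0.04·t))/4.15
bigness = 1.65·0.000125^(74/1000) = 0.8485
boil_factor = (1 − e^(−0.04·18))/4.15 = 0.1237
U = 0.8485 · 0.1237

0.1049


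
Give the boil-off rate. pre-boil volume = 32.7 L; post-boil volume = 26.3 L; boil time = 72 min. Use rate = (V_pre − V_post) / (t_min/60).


rate = (32.7 − 26.3) / (72/60)

5.3333 L/hr


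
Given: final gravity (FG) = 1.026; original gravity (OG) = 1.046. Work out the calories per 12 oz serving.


ABW = (OG−FG)·131.25·0.79/FG;  °P = 259 − 259/SG (for OG→OE and FG→AE);  RE = 0.1808·OE + 0.8192·AE;  Cal = (6.9·ABW + 4·(RE−0.1))·FG·3.55
ABW = (1.046 − 1.026)·131.25·0.79/1.026 = 2.0212
OE = 259 − 259/1.046 = 11.3901 °P
AE = 259 − 259/1.026 = 6.5634 °P
RE = 0.1808·11.3901 + 0.8192·6.5634 = 7.4360 °P
Cal = (6.9·2.0212 + 4·(7.4360−0.1))·1.026·3.55

157.6765 kcal


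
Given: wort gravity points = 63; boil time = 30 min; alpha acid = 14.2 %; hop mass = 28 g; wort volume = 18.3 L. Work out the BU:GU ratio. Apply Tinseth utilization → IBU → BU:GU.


U = 1.65·0.000125^(GP/1000)·(1−e^(−0.04t))/4.15;  IBU = (α/100)·m·U·1000/V;  BU:GU = IBU/GP
U = 1.65·0.000125^(63/1000)·(1−e^(−0.04·30))/4.15 = 0.1577
IBU = (14.2/100)·28·0.1577·1000/18.3 = 34.2683
BU:GU = 34.2683/63

0.5439


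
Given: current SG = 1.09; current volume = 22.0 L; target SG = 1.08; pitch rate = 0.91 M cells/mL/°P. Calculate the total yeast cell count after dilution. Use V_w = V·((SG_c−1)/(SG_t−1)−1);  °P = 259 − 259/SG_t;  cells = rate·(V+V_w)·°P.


V_w = 22.0·((1.09−1)/(1.08−1)−1) = 2.7500
V_final = 22.0 + 2.7500 = 24.7500
°P = 259 − 259/1.08 = 19.1852
cells = 0.91·24.7500·19.1852

432.0983 billion cells


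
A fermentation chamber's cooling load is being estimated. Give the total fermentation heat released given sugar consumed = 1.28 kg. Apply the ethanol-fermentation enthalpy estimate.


Q = m_sugar · 590 kJ/kg
Q = 1.28 · 590

755.2000 kJ


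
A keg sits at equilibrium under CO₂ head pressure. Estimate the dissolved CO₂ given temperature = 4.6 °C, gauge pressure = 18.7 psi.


vols = (P + 14.695)·(0.01821 + 0.09011·e^(−0.04·T))
vols = (18.7 + 14.695)·(0.01821 + 0.09011·e^(−0.04·4.6))

3.1116 volumes


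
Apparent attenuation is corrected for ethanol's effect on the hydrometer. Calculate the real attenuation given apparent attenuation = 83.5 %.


RA = AA · 0.8192
RA = 83.5 · 0.8192

68.4032 %


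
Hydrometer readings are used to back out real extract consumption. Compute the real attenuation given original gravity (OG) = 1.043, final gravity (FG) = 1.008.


AA = (OG−FG)/(OG−1)·100;  RA = AA·0.8192
AA = (1.043 − 1.008)/(1.043 − 1)·100 = 81.3953
RA = 81.3953·0.8192

66.6791 %


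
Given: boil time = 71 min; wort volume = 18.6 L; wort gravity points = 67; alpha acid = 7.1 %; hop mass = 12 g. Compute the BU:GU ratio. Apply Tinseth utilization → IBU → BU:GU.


U = 1.65·0.000125^(GP/1000)·(1−e^(−0.04t))/4.15;  IBU = (α/100)·m·U·1000/V;  BU:GU = IBU/GP
U = 1.65·0.000125^(67/1000)·(1−e^(−0.04·71))/4.15 = 0.2050
IBU = (7.1/100)·12·0.2050·1000/18.6 = 9.3910
BU:GU = 9.3910/67

0.1402


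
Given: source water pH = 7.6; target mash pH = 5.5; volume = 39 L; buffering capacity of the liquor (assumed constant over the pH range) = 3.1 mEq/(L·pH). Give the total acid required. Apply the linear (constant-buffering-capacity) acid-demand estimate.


acid = buffering capacity · (pH_source − pH_target) · V
acid = 3.1 · (7.6 − 5.5) · 39

253.8900 mEq


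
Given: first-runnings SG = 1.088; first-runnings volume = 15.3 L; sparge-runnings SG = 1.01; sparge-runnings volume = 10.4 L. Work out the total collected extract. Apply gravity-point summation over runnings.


total = Σ (SG_i − 1)·1000·V_i
first = (1.088 − 1)·1000·15.3 = 1346.4000
sparge = (1.01 − 1)·1000·10.4 = 104.0000
total = 1346.4000 + 104.0000

1450.4000 gravity·L


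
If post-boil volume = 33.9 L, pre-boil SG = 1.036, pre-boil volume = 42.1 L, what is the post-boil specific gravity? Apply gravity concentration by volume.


SG_post = 1 + (SG_pre − 1)·V_pre/V_post
pts_pre = (1.036 − 1)·1000 = 36.0000
pts_post = 36.0000·42.1/33.9 = 44.7080
SG_post = 1 + 44.7080/1000

1.0447


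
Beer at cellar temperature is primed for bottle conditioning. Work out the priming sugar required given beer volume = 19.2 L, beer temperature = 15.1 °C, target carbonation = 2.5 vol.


residual = 14.695·(0.01821 + 0.09011·e^(−0.04·T));  sugar = (target − residual)·4.0·V
residual = 14.695·(0.01821 + 0.09011·e^(−0.04·15.1)) = 0.9914
sugar = (2.5 − 0.9914)·4.0·19.2

115.8595 g


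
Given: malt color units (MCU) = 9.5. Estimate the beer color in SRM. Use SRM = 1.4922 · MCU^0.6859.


SRM = 1.4922 · 9.5^0.6859

6.9895 SRM


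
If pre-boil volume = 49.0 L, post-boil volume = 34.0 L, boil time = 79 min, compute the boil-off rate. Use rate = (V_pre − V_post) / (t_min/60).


rate = (49.0 − 34.0) / (79/60)

11.3924 L/hr


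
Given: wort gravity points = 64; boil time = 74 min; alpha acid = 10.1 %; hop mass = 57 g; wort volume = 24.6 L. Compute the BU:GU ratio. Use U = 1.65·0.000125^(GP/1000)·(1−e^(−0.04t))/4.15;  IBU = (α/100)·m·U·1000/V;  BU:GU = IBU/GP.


U = 1.65·0.000125^(64/1000)·(1−e^(−0.04·74))/4.15 = 0.2121
IBU = (10.1/100)·57·0.2121·1000/24.6 = 49.6353
BU:GU = 49.6353/64

0.7756


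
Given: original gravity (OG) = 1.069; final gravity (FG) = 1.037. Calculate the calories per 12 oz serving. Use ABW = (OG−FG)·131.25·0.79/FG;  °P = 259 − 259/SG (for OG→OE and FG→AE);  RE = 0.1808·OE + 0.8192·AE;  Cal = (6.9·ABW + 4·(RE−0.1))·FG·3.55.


ABW = (1.069 − 1.037)·131.25·0.79/1.037 = 3.1996
OE = 259 − 259/1.069 = 16.7175 °P
AE = 259 − 259/1.037 = 9.2411 °P
RE = 0.1808·16.7175 + 0.8192·9.2411 = 10.5928 °P
Cal = (6.9·3.1996 + 4·(10.5928−0.1))·1.037·3.55

235.7853 kcal


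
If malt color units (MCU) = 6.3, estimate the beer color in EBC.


SRM = 1.4922·MCU^0.6859;  EBC = SRM·1.97
SRM = 1.4922·6.3^0.6859 = 5.2734
EBC = 5.2734·1.97

10.3887 EBC


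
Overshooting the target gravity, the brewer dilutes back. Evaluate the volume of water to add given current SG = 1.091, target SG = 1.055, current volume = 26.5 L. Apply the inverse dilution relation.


V_water = V·((SG_curr − 1)/(SG_target − 1) − 1)
V_water = 26.5·((1.091 − 1)/(1.055 − 1) − 1)

17.3455 L


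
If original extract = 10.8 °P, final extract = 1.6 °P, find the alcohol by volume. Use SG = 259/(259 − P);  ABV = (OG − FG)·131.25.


OG = 259/(259 − 10.8) = 1.0435
FG = 259/(259 − 1.6) = 1.0062
ABV = (1.0435 − 1.0062)·131.25

4.8953 % ABV


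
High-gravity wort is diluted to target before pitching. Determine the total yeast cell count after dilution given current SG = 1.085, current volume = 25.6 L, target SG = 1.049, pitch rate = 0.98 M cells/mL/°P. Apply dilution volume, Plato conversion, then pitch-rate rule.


V_w = V·((SG_c−1)/(SG_t−1)−1);  °P = 259 − 259/SG_t;  cells = rate·(V+V_w)·°P
V_w = 25.6·((1.085−1)/(1.049−1)−1) = 18.8082
V_final = 25.6 + 18.8082 = 44.4082
°P = 259 − 259/1.049 = 12.0982
cells = 0.98·44.4082·12.0982

526.5132 billion cells


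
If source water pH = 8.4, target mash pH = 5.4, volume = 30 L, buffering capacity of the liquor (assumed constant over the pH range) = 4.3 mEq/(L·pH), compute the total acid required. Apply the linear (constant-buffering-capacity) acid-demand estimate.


acid = buffering capacity · (pH_source − pH_target) · V
acid = 4.3 · (8.4 − 5.4) · 30

387.0000 mEq


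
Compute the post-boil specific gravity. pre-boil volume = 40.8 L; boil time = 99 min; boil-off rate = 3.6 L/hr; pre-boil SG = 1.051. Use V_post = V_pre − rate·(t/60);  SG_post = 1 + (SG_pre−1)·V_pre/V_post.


V_post = 40.8 − 3.6·(99/60) = 34.8600
SG_post = 1 + (1.051 − 1)·40.8/34.8600

1.0597


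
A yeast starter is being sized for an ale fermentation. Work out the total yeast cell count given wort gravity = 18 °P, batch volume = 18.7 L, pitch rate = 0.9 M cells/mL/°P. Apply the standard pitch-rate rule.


cells (billions) = rate · V_L · °P
cells = 0.9 · 18.7 · 18

302.9400 billion cells


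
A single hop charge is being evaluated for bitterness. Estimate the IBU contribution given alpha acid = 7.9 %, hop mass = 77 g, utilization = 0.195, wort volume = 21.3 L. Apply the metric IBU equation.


IBU = (α/100)·mass·U·1000 / V
IBU = (7.9/100)·77·0.195·1000 / 21.3

55.6894 IBU


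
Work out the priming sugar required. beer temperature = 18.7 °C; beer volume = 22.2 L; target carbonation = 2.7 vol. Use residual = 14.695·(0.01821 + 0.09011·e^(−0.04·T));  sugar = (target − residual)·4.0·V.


residual = 14.695·(0.01821 + 0.09011·e^(−0.04·18.7)) = 0.8943
sugar = (2.7 − 0.8943)·4.0·22.2

160.3426 g


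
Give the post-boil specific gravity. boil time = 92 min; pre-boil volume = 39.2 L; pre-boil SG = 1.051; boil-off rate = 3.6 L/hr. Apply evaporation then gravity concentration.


V_post = V_pre − rate·(t/60);  SG_post = 1 + (SG_pre−1)·V_pre/V_post
V_post = 39.2 − 3.6·(92/60) = 33.6800
SG_post = 1 + (1.051 − 1)·39.2/33.6800

1.0594


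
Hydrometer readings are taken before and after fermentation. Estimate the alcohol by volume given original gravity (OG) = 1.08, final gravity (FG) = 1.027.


ABV = (OG − FG) · 131.25
ABV = (1.08 − 1.027) · 131.25

6.9563 % ABV


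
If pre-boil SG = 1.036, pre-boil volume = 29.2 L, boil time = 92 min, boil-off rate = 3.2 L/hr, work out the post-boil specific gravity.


V_post = V_pre − rate·(t/60);  SG_post = 1 + (SG_pre−1)·V_pre/V_post
V_post = 29.2 − 3.2·(92/60) = 24.2933
SG_post = 1 + (1.036 − 1)·29.2/24.2933

1.0433


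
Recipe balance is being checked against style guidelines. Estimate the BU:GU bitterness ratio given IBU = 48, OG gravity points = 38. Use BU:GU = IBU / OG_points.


BU:GU = 48 / 38

1.2632


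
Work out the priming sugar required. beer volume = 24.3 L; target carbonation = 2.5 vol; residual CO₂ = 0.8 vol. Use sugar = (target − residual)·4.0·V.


sugar = (2.5 − 0.8)·4.0·24.3

165.2400 g


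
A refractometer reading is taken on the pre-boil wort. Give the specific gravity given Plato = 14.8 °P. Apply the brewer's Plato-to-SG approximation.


SG = 259/(259 − P)
SG = 259/(259 − 14.8)

1.0606


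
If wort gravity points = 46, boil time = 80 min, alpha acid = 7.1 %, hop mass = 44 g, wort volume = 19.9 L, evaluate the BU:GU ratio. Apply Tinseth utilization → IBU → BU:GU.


U = 1.65·0.000125^(GP/1000)·(1−e^(−0.04t))/4.15;  IBU = (α/100)·m·U·1000/V;  BU:GU = IBU/GP
U = 1.65·0.000125^(46/1000)·(1−e^(−0.04·80))/4.15 = 0.2522
IBU = (7.1/100)·44·0.2522·1000/19.9 = 39.5984
BU:GU = 39.5984/46

0.8608


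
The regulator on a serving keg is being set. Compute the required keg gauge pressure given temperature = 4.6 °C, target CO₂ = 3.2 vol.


psi = vols/(0.01821 + 0.09011·e^(−0.04·T)) − 14.695
psi = 3.2/(0.01821 + 0.09011·e^(−0.04·4.6)) − 14.695

19.6487 psi


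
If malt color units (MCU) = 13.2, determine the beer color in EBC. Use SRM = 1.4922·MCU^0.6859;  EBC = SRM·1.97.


SRM = 1.4922·13.2^0.6859 = 8.7585
EBC = 8.7585·1.97

17.2542 EBC


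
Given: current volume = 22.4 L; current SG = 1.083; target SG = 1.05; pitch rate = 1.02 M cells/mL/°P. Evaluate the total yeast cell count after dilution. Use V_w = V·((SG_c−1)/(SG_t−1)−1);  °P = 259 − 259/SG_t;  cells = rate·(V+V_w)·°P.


V_w = 22.4·((1.083−1)/(1.05−1)−1) = 14.7840
V_final = 22.4 + 14.7840 = 37.1840
°P = 259 − 259/1.05 = 12.3333
cells = 1.02·37.1840·12.3333

467.7747 billion cells


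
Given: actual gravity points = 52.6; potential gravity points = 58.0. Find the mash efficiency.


efficiency = actual / potential × 100
efficiency = 52.6 / 58.0 × 100

90.6897 %


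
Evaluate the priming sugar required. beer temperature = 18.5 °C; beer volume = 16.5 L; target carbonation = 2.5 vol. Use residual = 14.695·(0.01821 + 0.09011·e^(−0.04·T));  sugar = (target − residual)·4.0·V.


residual = 14.695·(0.01821 + 0.09011·e^(−0.04·18.5)) = 0.8994
sugar = (2.5 − 0.8994)·4.0·16.5

105.6413 g


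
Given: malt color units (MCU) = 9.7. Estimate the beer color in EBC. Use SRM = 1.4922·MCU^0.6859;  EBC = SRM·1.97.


SRM = 1.4922·9.7^0.6859 = 7.0901
EBC = 7.0901·1.97

13.9675 EBC


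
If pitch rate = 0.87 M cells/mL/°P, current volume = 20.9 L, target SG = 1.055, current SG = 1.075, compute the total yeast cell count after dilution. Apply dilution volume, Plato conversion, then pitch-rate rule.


V_w = V·((SG_c−1)/(SG_t−1)−1);  °P = 259 − 259/SG_t;  cells = rate·(V+V_w)·°P
V_w = 20.9·((1.075−1)/(1.055−1)−1) = 7.6000
V_final = 20.9 + 7.6000 = 28.5000
°P = 259 − 259/1.055 = 13.5024
cells = 0.87·28.5000·13.5024

334.7913 billion cells


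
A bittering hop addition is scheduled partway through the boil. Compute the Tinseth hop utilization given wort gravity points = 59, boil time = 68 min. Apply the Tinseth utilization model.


U = 1.65·0.000125^(GP/1000) · (1 − e^(−0.04·t))/4.15
bigness = 1.65·0.000125^(59/1000) = 0.9710
boil_factor = (1 − e^(−0.04·68))/4.15 = 0.2251
U = 0.9710 · 0.2251

0.2186


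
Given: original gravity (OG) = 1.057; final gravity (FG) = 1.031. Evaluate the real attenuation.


AA = (OG−FG)/(OG−1)·100;  RA = AA·0.8192
AA = (1.057 − 1.031)/(1.057 − 1)·100 = 45.6140
RA = 45.6140·0.8192

37.3670 %


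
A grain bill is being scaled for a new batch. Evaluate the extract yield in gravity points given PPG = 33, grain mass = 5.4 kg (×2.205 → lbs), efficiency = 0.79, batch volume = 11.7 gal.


points = lbs × PPG × eff / vol
lbs = 5.4 × 2.205 = 11.9070
points = 11.9070 × 33 × 0.79 / 11.7

26.5312 points


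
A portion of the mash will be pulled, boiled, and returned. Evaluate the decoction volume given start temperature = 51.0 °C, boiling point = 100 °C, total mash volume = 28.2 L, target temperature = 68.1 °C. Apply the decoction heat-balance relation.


V_dec = V_total·(T_target − T_start)/(T_boil − T_start)
V_dec = 28.2·(68.1 − 51.0)/(100 − 51.0)

9.8412 L


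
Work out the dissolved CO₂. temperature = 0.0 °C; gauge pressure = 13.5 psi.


vols = (P + 14.695)·(0.01821 + 0.09011·e^(−0.04·T))
vols = (13.5 + 14.695)·(0.01821 + 0.09011·e^(−0.04·0.0))

3.0541 volumes


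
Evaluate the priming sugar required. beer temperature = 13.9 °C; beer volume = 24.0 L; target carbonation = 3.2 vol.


residual = 14.695·(0.01821 + 0.09011·e^(−0.04·T));  sugar = (target − residual)·4.0·V
residual = 14.695·(0.01821 + 0.09011·e^(−0.04·13.9)) = 1.0270
sugar = (3.2 − 1.0270)·4.0·24.0

208.6077 g


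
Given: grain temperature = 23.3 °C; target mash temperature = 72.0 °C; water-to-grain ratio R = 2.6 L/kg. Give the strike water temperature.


T_strike = (0.41/R)·(T_mash − T_grain) + T_mash
T_strike = (0.41/2.6)·(72.0 − 23.3) + 72.0

79.6796 °C


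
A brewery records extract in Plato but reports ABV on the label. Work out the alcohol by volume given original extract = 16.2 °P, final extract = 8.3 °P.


SG = 259/(259 − P);  ABV = (OG − FG)·131.25
OG = 259/(259 − 16.2) = 1.0667
FG = 259/(259 − 8.3) = 1.0331
ABV = (1.0667 − 1.0331)·131.25

4.4119 % ABV


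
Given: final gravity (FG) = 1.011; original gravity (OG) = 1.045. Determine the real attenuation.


AA = (OG−FG)/(OG−1)·100;  RA = AA·0.8192
AA = (1.045 − 1.011)/(1.045 − 1)·100 = 75.5556
RA = 75.5556·0.8192

61.8951 %


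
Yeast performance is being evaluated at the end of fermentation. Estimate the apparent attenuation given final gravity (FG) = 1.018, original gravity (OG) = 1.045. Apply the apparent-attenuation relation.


AA = (OG − FG)/(OG − 1) · 100
AA = (1.045 − 1.018)/(1.045 − 1) · 100

60.0000 %


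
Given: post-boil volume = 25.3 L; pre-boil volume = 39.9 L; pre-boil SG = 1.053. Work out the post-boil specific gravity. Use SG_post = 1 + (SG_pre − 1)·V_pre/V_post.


pts_pre = (1.053 − 1)·1000 = 53.0000
pts_post = 53.0000·39.9/25.3 = 83.5850
SG_post = 1 + 83.5850/1000

1.0836


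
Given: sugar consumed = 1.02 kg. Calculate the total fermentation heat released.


Q = m_sugar · 590 kJ/kg
Q = 1.02 · 590

601.8000 kJ


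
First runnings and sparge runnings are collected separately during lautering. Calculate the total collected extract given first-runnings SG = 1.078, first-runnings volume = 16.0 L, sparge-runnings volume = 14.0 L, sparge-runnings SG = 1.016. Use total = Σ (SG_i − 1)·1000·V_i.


first = (1.078 − 1)·1000·16.0 = 1248.0000
sparge = (1.016 − 1)·1000·14.0 = 224.0000
total = 1248.0000 + 224.0000

1472.0000 gravity·L


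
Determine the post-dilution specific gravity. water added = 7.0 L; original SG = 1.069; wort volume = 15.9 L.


SG_new = 1 + (SG_old − 1)·V_old/(V_old + V_water)
pts = (1.069 − 1)·1000·15.9/(15.9 + 7.0) = 47.9083
SG_new = 1 + 47.9083/1000

1.0479


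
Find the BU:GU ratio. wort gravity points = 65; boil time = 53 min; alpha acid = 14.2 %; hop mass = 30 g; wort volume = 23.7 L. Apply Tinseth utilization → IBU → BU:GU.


U = 1.65·0.000125^(GP/1000)·(1−e^(−0.04t))/4.15;  IBU = (α/100)·m·U·1000/V;  BU:GU = IBU/GP
U = 1.65·0.000125^(65/1000)·(1−e^(−0.04·53))/4.15 = 0.1951
IBU = (14.2/100)·30·0.1951·1000/23.7 = 35.0641
BU:GU = 35.0641/65

0.5394


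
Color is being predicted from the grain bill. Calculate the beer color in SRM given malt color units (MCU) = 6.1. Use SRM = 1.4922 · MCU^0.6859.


SRM = 1.4922 · 6.1^0.6859

5.1580 SRM


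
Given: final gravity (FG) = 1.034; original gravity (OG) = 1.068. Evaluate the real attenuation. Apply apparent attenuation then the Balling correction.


AA = (OG−FG)/(OG−1)·100;  RA = AA·0.8192
AA = (1.068 − 1.034)/(1.068 − 1)·100 = 50.0000
RA = 50.0000·0.8192

40.9600 %


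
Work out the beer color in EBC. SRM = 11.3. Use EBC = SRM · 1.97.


EBC = 11.3 · 1.97

22.2610 EBC


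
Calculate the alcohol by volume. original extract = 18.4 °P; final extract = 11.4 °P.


SG = 259/(259 − P);  ABV = (OG − FG)·131.25
OG = 259/(259 − 18.4) = 1.0765
FG = 259/(259 − 11.4) = 1.0460
ABV = (1.0765 − 1.0460)·131.25

3.9944 % ABV


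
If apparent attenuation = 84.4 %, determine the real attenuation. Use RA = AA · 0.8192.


RA = 84.4 · 0.8192

69.1405 %


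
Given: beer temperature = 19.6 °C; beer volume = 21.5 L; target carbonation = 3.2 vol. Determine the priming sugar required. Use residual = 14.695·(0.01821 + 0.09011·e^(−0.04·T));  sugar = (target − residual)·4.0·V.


residual = 14.695·(0.01821 + 0.09011·e^(−0.04·19.6)) = 0.8722
sugar = (3.2 − 0.8722)·4.0·21.5

200.1926 g


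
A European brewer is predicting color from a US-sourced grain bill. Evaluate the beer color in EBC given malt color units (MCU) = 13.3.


SRM = 1.4922·MCU^0.6859;  EBC = SRM·1.97
SRM = 1.4922·13.3^0.6859 = 8.8039
EBC = 8.8039·1.97

17.3438 EBC


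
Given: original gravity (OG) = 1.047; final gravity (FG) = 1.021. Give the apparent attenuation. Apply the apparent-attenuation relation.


AA = (OG − FG)/(OG − 1) · 100
AA = (1.047 − 1.021)/(1.047 − 1) · 100

55.3191 %


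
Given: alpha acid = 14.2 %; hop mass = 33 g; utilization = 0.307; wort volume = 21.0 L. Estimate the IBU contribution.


IBU = (α/100)·mass·U·1000 / V
IBU = (14.2/100)·33·0.307·1000 / 21.0

68.5049 IBU


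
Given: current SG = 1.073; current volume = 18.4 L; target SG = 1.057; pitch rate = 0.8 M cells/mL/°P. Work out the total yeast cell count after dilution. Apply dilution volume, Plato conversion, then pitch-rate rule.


V_w = V·((SG_c−1)/(SG_t−1)−1);  °P = 259 − 259/SG_t;  cells = rate·(V+V_w)·°P
V_w = 18.4·((1.073−1)/(1.057−1)−1) = 5.1649
V_final = 18.4 + 5.1649 = 23.5649
°P = 259 − 259/1.057 = 13.9669
cells = 0.8·23.5649·13.9669

263.3028 billion cells


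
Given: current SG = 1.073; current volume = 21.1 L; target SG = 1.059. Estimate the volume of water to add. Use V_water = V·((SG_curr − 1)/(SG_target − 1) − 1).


V_water = 21.1·((1.073 − 1)/(1.059 − 1) − 1)

5.0068 L


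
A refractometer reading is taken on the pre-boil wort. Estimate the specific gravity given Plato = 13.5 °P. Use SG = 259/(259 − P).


SG = 259/(259 − 13.5)

1.0550


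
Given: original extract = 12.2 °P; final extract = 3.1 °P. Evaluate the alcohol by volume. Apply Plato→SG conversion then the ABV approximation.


SG = 259/(259 − P);  ABV = (OG − FG)·131.25
OG = 259/(259 − 12.2) = 1.0494
FG = 259/(259 − 3.1) = 1.0121
ABV = (1.0494 − 1.0121)·131.25

4.8981 % ABV


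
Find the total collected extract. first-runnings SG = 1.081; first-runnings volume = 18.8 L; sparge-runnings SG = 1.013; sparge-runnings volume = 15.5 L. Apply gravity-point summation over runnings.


total = Σ (SG_i − 1)·1000·V_i
first = (1.081 − 1)·1000·18.8 = 1522.8000
sparge = (1.013 − 1)·1000·15.5 = 201.5000
total = 1522.8000 + 201.5000

1724.3000 gravity·L


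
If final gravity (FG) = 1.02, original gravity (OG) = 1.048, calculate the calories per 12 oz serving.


ABW = (OG−FG)·131.25·0.79/FG;  °P = 259 − 259/SG (for OG→OE and FG→AE);  RE = 0.1808·OE + 0.8192·AE;  Cal = (6.9·ABW + 4·(RE−0.1))·FG·3.55
ABW = (1.048 − 1.02)·131.25·0.79/1.02 = 2.8463
OE = 259 − 259/1.048 = 11.8626 °P
AE = 259 − 259/1.02 = 5.0784 °P
RE = 0.1808·11.8626 + 0.8192·5.0784 = 6.3050 °P
Cal = (6.9·2.8463 + 4·(6.3050−0.1))·1.02·3.55

160.9884 kcal


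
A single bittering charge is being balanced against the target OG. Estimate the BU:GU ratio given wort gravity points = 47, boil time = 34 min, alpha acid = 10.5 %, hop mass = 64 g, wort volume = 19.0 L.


U = 1.65·0.000125^(GP/1000)·(1−e^(−0.04t))/4.15;  IBU = (α/100)·m·U·1000/V;  BU:GU = IBU/GP
U = 1.65·0.000125^(47/1000)·(1−e^(−0.04·34))/4.15 = 0.1937
IBU = (10.5/100)·64·0.1937·1000/19.0 = 68.5162
BU:GU = 68.5162/47

1.4578


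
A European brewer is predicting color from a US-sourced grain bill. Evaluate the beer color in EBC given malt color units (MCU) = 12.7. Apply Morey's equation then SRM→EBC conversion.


SRM = 1.4922·MCU^0.6859;  EBC = SRM·1.97
SRM = 1.4922·12.7^0.6859 = 8.5295
EBC = 8.5295·1.97

16.8032 EBC


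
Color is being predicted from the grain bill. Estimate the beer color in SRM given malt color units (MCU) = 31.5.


SRM = 1.4922 · MCU^0.6859
SRM = 1.4922 · 31.5^0.6859

15.9044 SRM


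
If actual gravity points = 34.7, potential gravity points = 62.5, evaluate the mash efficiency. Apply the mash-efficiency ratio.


efficiency = actual / potential × 100
efficiency = 34.7 / 62.5 × 100

55.5200 %


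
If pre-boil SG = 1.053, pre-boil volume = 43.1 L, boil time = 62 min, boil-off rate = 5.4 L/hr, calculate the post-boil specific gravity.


V_post = V_pre − rate·(t/60);  SG_post = 1 + (SG_pre−1)·V_pre/V_post
V_post = 43.1 − 5.4·(62/60) = 37.5200
SG_post = 1 + (1.053 − 1)·43.1/37.5200

1.0609


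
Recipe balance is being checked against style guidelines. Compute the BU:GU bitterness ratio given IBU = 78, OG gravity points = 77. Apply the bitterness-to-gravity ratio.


BU:GU = IBU / OG_points
BU:GU = 78 / 77

1.0130


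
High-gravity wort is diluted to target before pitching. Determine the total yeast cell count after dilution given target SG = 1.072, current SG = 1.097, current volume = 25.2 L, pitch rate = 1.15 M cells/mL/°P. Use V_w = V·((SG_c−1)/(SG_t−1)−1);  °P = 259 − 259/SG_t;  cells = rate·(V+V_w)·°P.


V_w = 25.2·((1.097−1)/(1.072−1)−1) = 8.7500
V_final = 25.2 + 8.7500 = 33.9500
°P = 259 − 259/1.072 = 17.3955
cells = 1.15·33.9500·17.3955

679.1647 billion cells


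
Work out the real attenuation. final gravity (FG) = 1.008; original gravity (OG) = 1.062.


AA = (OG−FG)/(OG−1)·100;  RA = AA·0.8192
AA = (1.062 − 1.008)/(1.062 − 1)·100 = 87.0968
RA = 87.0968·0.8192

71.3497 %


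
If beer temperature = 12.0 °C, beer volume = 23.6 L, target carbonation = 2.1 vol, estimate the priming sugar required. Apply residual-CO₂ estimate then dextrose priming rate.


residual = 14.695·(0.01821 + 0.09011·e^(−0.04·T));  sugar = (target − residual)·4.0·V
residual = 14.695·(0.01821 + 0.09011·e^(−0.04·12.0)) = 1.0870
sugar = (2.1 − 1.0870)·4.0·23.6

95.6302 g


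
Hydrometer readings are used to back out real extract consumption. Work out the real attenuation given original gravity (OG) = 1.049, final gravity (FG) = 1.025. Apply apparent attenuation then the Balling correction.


AA = (OG−FG)/(OG−1)·100;  RA = AA·0.8192
AA = (1.049 − 1.025)/(1.049 − 1)·100 = 48.9796
RA = 48.9796·0.8192

40.1241 %


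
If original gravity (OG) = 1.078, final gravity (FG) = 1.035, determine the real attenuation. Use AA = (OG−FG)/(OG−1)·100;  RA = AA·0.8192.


AA = (1.078 − 1.035)/(1.078 − 1)·100 = 55.1282
RA = 55.1282·0.8192

45.1610 %


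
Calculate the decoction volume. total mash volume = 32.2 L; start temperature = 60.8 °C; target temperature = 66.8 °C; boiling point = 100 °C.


V_dec = V_total·(T_target − T_start)/(T_boil − T_start)
V_dec = 32.2·(66.8 − 60.8)/(100 − 60.8)

4.9286 L


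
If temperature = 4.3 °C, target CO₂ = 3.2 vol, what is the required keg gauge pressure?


psi = vols/(0.01821 + 0.09011·e^(−0.04·T)) − 14.695
psi = 3.2/(0.01821 + 0.09011·e^(−0.04·4.3)) − 14.695

19.3183 psi
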